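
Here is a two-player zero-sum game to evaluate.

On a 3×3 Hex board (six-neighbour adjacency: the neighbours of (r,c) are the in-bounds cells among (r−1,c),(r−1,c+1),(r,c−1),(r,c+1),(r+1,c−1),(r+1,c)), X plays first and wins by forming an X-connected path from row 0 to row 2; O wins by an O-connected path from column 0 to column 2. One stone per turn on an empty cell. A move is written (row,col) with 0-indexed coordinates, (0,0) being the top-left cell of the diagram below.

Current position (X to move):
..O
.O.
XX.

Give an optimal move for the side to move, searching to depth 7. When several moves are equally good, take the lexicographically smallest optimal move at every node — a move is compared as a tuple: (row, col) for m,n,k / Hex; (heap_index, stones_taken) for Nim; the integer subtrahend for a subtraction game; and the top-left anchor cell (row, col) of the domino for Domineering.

X's best at [..O/.O./XX.]: (1,0)

ply 1, X at ..O/.O./XX. | (0,0)=-1→X.O/.O./XX.; (0,1)=-1→.XO/.O./XX.; (1,0)=+1→..O/XO./XX.*; (1,2)=-1→..O/.OX/XX.; (2,2)=-1→..O/.O./XXX
ply 2, O at ..O/XO./XX. | (0,0)=-1→O.O/XO./XX.*; (0,1)=-1→.OO/XO./XX.; (1,2)=-1→..O/XOO/XX.; (2,2)=-1→..O/XO./XXO
ply 3, X at O.O/XO./XX. | (0,1)=+1→OXO/XO./XX.*; (1,2)=-1→O.O/XOX/XX.; (2,2)=-1→O.O/XO./XXX
ply 4: OXO/XO./XX. is terminal -1 (O); from ..O/.O./XX. depth 7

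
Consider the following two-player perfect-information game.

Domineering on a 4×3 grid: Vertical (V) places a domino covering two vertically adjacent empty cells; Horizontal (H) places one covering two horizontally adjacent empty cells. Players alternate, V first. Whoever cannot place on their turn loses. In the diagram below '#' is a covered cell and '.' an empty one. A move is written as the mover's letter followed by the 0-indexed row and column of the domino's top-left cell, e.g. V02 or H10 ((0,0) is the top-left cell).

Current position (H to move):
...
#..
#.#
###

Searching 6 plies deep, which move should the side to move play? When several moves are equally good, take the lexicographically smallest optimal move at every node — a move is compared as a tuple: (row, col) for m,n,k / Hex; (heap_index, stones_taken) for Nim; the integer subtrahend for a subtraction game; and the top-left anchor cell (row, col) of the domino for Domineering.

H's best at [.../#../#.#/###]: H11

ply 1, H at .../#../#.#/### | H00=-1→##./#../#.#/###; H01=-1→.##/#../#.#/###; H11=+1→.../###/#.#/###*
ply 2: .../###/#.#/### is terminal -1 (V); from .../#../#.#/### depth 6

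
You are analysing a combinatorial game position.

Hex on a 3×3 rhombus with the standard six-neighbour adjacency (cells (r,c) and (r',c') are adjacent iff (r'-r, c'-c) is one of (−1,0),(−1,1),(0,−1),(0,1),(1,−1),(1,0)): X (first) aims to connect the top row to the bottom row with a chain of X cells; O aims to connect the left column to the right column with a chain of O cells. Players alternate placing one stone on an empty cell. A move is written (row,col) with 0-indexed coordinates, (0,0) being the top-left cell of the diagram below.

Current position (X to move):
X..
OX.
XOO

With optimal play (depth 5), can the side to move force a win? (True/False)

[X../OX./XOO] X move#1: (0,1):+1/XX./OX./XOO*, (0,2):+1/X.X/OX./XOO, (1,2):+1/X../OXX/XOO
[XX./OX./XOO] end (terminal -1, O#2); searched X../OX./XOO to 5

X winning at [X../OX./XOO]: True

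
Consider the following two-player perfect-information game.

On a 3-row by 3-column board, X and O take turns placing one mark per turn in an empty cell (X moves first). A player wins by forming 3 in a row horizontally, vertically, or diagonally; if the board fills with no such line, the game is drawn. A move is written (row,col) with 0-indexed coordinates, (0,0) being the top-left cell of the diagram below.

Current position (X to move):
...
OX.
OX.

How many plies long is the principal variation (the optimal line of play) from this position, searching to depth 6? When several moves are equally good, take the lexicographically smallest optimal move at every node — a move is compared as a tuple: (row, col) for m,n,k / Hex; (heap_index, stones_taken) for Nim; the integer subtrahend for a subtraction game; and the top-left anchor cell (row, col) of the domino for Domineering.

PV length from [.../OX./OX.]: 3 plies

ply 1, X at .../OX./OX. | (0,0)=+1→X../OX./OX.*; (0,1)=+1→.X./OX./OX.; (0,2)=-1→..X/OX./OX.; (1,2)=-1→.../OXX/OX.; (2,2)=-1→.../OX./OXX
ply 2, O at X../OX./OX. | (0,1)=-1→XO./OX./OX.*; (0,2)=-1→X.O/OX./OX.; (1,2)=-1→X../OXO/OX.; (2,2)=-1→X../OX./OXO
ply 3, X at XO./OX./OX. | (0,2)=+0→XOX/OX./OX.; (1,2)=+0→XO./OXX/OX.; (2,2)=+1→XO./OX./OXX*
ply 4: XO./OX./OXX is terminal -1 (O); from .../OX./OX. depth 6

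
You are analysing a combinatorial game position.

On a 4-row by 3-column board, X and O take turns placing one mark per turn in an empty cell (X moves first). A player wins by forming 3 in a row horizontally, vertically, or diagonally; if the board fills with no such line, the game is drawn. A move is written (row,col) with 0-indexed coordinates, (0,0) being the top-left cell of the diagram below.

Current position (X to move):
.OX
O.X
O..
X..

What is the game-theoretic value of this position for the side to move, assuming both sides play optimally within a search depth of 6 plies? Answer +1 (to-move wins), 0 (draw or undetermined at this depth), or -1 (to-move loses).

ply 1, X at .OX/O.X/O../X.. | (0,0)=+1→XOX/O.X/O../X..*; (1,1)=-1→.OX/OXX/O../X..; (2,1)=+1→.OX/O.X/OX./X..; (2,2)=+1→.OX/O.X/O.X/X..; (3,1)=-1→.OX/O.X/O../XX.; (3,2)=-1→.OX/O.X/O../X.X
ply 2, O at XOX/O.X/O../X.. | (1,1)=-1→XOX/OOX/O../X..*; (2,1)=-1→XOX/O.X/OO./X..; (2,2)=-1→XOX/O.X/O.O/X..; (3,1)=-1→XOX/O.X/O../XO.; (3,2)=-1→XOX/O.X/O../X.O
ply 3, X at XOX/OOX/O../X.. | (2,1)=+1→XOX/OOX/OX./X..*; (2,2)=+1→XOX/OOX/O.X/X..; (3,1)=-1→XOX/OOX/O../XX.; (3,2)=-1→XOX/OOX/O../X.X
ply 4: XOX/OOX/OX./X.. is terminal -1 (O); from .OX/O.X/O../X.. depth 6

value(.OX/O.X/O../X.., X) = +1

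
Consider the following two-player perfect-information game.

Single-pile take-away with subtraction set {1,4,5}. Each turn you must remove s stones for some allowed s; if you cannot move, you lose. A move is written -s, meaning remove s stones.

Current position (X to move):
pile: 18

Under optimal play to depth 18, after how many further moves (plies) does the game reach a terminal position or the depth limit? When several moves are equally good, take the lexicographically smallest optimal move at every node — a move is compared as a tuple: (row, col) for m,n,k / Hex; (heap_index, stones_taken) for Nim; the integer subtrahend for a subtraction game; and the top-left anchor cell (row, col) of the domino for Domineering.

ply 1, X at 18 | -1=-1→17*; -4=-1→14; -5=-1→13
ply 2, O at 17 | -1=+1→16*; -4=-1→13; -5=-1→12
ply 3, X at 16 | -1=-1→15*; -4=-1→12; -5=-1→11
ply 4, O at 15 | -1=-1→14; -4=-1→11; -5=+1→10*
ply 5, X at 10 | -1=-1→9*; -4=-1→6; -5=-1→5
ply 6, O at 9 | -1=+1→8*; -4=-1→5; -5=-1→4
ply 7, X at 8 | -1=-1→7*; -4=-1→4; -5=-1→3
ply 8, O at 7 | -1=-1→6; -4=-1→3; -5=+1→2*
ply 9, X at 2 | -1=-1→1*
ply 10, O at 1 | -1=+1→0*
ply 11: 0 is terminal -1 (X); from 18 depth 18

PV length from [18]: 10 plies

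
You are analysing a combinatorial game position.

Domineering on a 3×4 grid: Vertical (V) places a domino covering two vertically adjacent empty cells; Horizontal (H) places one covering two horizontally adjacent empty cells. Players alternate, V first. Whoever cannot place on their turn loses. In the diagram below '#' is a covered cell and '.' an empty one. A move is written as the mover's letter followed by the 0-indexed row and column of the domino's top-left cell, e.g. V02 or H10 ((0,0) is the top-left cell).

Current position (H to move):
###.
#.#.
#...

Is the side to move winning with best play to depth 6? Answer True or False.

p1 H@[###./#.#./#...]: H21[###./#.#./###.]-1* H22[###./#.#./#.##]-1
p2 V@[###./#.#./###.]: V03[####/#.##/###.]+1* V13[###./#.##/####]+1
p3 H@[####/#.##/###.] terminal -1; root [###./#.#./#...] d6

H winning at [###./#.#./#...]: False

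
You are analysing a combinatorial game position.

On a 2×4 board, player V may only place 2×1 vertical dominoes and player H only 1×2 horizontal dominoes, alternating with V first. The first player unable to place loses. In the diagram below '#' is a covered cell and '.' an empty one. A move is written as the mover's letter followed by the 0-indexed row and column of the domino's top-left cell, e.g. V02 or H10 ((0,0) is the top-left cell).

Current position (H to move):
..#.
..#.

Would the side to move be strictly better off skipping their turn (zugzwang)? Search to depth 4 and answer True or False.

zugzwang(..#./..#., H) = False

[..#./..#.] H move#1: H00:+1/###./..#.*, H10:+1/..#./###.
[###./..#.] V move#2: V03:-1/####/..##*
[####/..##] H move#3: H10:+1/####/####*
[####/####] end (terminal -1, V#4); searched ..#./..#. to 4
pass branch (V moves first from the same position):
  | [..#./..#.] V move#1: V00:+1/#.#./#.#.*, V01:+1/.##./.##., V03:-1/..##/..##
  | [#.#./#.#.] end (terminal -1, H#2); searched ..#./..#. to 4
H moving scores +1; H passing scores -1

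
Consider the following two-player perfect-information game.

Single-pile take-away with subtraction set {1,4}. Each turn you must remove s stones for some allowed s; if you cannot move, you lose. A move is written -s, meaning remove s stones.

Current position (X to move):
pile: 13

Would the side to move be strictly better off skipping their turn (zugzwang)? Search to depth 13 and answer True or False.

zugzwang(13, X) = False

[13] X move#1: -1:+1/12*, -4:-1/9
[12] O move#2: -1:-1/11*, -4:-1/8
[11] X move#3: -1:+1/10*, -4:+1/7
[10] O move#4: -1:-1/9*, -4:-1/6
[9] X move#5: -1:-1/8, -4:+1/5*
[5] O move#6: -1:-1/4*, -4:-1/1
[4] X move#7: -1:-1/3, -4:+1/0*
[0] end (terminal -1, O#8); searched 13 to 13
suppose X passes — search the same position with O to move:
pass> [13] O move#1: -1:+1/12*, -4:-1/9
pass> [12] X move#2: -1:-1/11*, -4:-1/8
pass> [11] O move#3: -1:+1/10*, -4:+1/7
pass> [10] X move#4: -1:-1/9*, -4:-1/6
pass> [9] O move#5: -1:-1/8, -4:+1/5*
pass> [5] X move#6: -1:-1/4*, -4:-1/1
pass> [4] O move#7: -1:-1/3, -4:+1/0*
pass> [0] end (terminal -1, X#8); searched 13 to 13
for X: play +1, pass -1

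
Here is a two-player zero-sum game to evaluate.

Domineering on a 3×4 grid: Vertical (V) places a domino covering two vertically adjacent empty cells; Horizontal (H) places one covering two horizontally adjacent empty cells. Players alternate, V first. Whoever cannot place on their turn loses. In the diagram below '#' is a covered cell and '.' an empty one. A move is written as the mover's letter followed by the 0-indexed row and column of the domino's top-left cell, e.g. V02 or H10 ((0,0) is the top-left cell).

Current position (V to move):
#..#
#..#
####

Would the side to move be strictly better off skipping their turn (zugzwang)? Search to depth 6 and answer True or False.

zugzwang(#..#/#..#/####, V) = False

p1 V@[#..#/#..#/####]: V01[##.#/##.#/####]+1* V02[#.##/#.##/####]+1
p2 H@[##.#/##.#/####] terminal -1; root [#..#/#..#/####] d6
if V skipped the turn, H would face:
~ p1 H@[#..#/#..#/####]: H01[####/#..#/####]+1* H11[#..#/####/####]+1
~ p2 V@[####/#..#/####] terminal -1; root [#..#/#..#/####] d6
compare (V): move=+1 vs pass=-1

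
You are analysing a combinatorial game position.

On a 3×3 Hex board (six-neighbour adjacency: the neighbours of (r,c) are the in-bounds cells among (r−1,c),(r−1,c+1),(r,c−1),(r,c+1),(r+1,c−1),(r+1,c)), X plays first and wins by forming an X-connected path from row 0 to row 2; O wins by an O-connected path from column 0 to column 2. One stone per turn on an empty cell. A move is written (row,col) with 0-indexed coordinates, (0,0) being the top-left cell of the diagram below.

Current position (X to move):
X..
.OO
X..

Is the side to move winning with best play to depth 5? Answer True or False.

X winning at [X../.OO/X..]: True

ply 1, X at X../.OO/X.. | (0,1)=-1→XX./.OO/X..; (0,2)=-1→X.X/.OO/X..; (1,0)=+1→X../XOO/X..*; (2,1)=-1→X../.OO/XX.; (2,2)=-1→X../.OO/X.X
ply 2: X../XOO/X.. is terminal -1 (O); from X../.OO/X.. depth 5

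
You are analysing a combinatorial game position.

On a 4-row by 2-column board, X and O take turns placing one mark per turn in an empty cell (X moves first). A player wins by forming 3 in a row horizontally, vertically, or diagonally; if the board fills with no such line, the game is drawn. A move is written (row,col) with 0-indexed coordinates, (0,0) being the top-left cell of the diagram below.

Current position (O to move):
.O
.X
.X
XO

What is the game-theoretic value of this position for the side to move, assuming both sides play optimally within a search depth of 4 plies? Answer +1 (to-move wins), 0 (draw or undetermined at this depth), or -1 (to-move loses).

[.O/.X/.X/XO] O move#1: (0,0):+0/OO/.X/.X/XO*, (1,0):+0/.O/OX/.X/XO, (2,0):+0/.O/.X/OX/XO
[OO/.X/.X/XO] X move#2: (1,0):+0/OO/XX/.X/XO*, (2,0):+0/OO/.X/XX/XO
[OO/XX/.X/XO] O move#3: (2,0):+0/OO/XX/OX/XO*
[OO/XX/OX/XO] end (terminal +0, X#4); searched .O/.X/.X/XO to 4

value(.O/.X/.X/XO, O) = 0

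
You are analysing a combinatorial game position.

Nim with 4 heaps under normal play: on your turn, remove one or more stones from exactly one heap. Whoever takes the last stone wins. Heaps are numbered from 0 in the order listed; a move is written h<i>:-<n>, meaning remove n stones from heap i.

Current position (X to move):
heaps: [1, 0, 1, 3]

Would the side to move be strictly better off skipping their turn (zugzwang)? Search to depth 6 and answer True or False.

ply 1, X at (1,0,1,3) | h0:-1=-1→(0,0,1,3); h2:-1=-1→(1,0,0,3); h3:-1=-1→(1,0,1,2); h3:-2=-1→(1,0,1,1); h3:-3=+1→(1,0,1,0)*
ply 2, O at (1,0,1,0) | h0:-1=-1→(0,0,1,0)*; h2:-1=-1→(1,0,0,0)
ply 3, X at (0,0,1,0) | h2:-1=+1→(0,0,0,0)*
ply 4: (0,0,0,0) is terminal -1 (O); from (1,0,1,3) depth 6
suppose X passes — search the same position with O to move:
pass> ply 1, O at (1,0,1,3) | h0:-1=-1→(0,0,1,3); h2:-1=-1→(1,0,0,3); h3:-1=-1→(1,0,1,2); h3:-2=-1→(1,0,1,1); h3:-3=+1→(1,0,1,0)*
pass> ply 2, X at (1,0,1,0) | h0:-1=-1→(0,0,1,0)*; h2:-1=-1→(1,0,0,0)
pass> ply 3, O at (0,0,1,0) | h2:-1=+1→(0,0,0,0)*
pass> ply 4: (0,0,0,0) is terminal -1 (X); from (1,0,1,3) depth 6
for X: play +1, pass -1

zugzwang((1,0,1,3), X) = False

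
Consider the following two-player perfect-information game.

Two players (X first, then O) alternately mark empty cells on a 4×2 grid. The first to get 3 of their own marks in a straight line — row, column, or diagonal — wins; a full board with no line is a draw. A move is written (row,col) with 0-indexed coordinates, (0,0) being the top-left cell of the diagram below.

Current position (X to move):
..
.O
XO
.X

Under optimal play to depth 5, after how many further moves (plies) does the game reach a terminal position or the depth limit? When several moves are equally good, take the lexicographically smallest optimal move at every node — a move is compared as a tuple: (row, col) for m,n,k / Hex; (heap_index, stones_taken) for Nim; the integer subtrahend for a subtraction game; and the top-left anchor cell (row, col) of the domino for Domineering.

ply 1, X at ../.O/XO/.X | (0,0)=-1→X./.O/XO/.X; (0,1)=+0→.X/.O/XO/.X*; (1,0)=-1→../XO/XO/.X; (3,0)=-1→../.O/XO/XX
ply 2, O at .X/.O/XO/.X | (0,0)=+0→OX/.O/XO/.X*; (1,0)=+0→.X/OO/XO/.X; (3,0)=+0→.X/.O/XO/OX
ply 3, X at OX/.O/XO/.X | (1,0)=+0→OX/XO/XO/.X*; (3,0)=+0→OX/.O/XO/XX
ply 4, O at OX/XO/XO/.X | (3,0)=+0→OX/XO/XO/OX*
ply 5: OX/XO/XO/OX is terminal +0 (X); from ../.O/XO/.X depth 5

PV length from [../.O/XO/.X]: 4 plies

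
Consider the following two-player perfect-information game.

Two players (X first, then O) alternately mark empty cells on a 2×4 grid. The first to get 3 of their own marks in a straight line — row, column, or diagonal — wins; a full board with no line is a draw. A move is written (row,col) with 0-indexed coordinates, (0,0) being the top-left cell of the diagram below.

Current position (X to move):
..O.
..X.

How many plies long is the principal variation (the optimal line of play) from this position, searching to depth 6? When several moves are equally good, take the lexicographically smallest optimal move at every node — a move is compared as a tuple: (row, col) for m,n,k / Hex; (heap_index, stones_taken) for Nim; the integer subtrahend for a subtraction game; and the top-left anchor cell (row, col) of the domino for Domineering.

PV length from [..O./..X.]: 5 plies

p1 X@[..O./..X.]: (0,0)[X.O./..X.]+0 (0,1)[.XO./..X.]+0 (0,3)[..OX/..X.]+0 (1,0)[..O./X.X.]+0 (1,1)[..O./.XX.]+1* (1,3)[..O./..XX]+0
p2 O@[..O./.XX.]: (0,0)[O.O./.XX.]-1* (0,1)[.OO./.XX.]-1 (0,3)[..OO/.XX.]-1 (1,0)[..O./OXX.]-1 (1,3)[..O./.XXO]-1
p3 X@[O.O./.XX.]: (0,1)[OXO./.XX.]+1* (0,3)[O.OX/.XX.]-1 (1,0)[O.O./XXX.]+1 (1,3)[O.O./.XXX]+1
p4 O@[OXO./.XX.]: (0,3)[OXOO/.XX.]-1* (1,0)[OXO./OXX.]-1 (1,3)[OXO./.XXO]-1
p5 X@[OXOO/.XX.]: (1,0)[OXOO/XXX.]+1* (1,3)[OXOO/.XXX]+1
p6 O@[OXOO/XXX.] terminal -1; root [..O./..X.] d6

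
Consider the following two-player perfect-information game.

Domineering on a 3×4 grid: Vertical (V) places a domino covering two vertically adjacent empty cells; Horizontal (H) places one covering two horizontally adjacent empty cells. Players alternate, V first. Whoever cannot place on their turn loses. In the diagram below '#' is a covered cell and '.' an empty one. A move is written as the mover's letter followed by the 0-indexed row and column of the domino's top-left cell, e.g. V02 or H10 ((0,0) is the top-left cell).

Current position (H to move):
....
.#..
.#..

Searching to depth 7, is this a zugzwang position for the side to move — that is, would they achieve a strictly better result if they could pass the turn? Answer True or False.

zugzwang(..../.#../.#.., H) = False

[..../.#../.#..] H move#1: H00:-1/##../.#../.#.., H01:-1/.##./.#../.#.., H02:-1/..##/.#../.#.., H12:+1/..../.###/.#..*, H22:-1/..../.#../.###
[..../.###/.#..] V move#2: V00:-1/#.../####/.#..*, V10:-1/..../####/##..
[#.../####/.#..] H move#3: H01:+1/###./####/.#..*, H02:+1/#.##/####/.#.., H22:+1/#.../####/.###
[###./####/.#..] end (terminal -1, V#4); searched ..../.#../.#.. to 7
pass branch (V moves first from the same position):
  | [..../.#../.#..] V move#1: V00:-1/#.../##../.#.., V02:+1/..#./.##./.#..*, V03:+1/...#/.#.#/.#.., V10:-1/..../##../##.., V12:+1/..../.##./.##., V13:+1/..../.#.#/.#.#
  | [..#./.##./.#..] H move#2: H00:-1/###./.##./.#..*, H22:-1/..#./.##./.###
  | [###./.##./.#..] V move#3: V03:+1/####/.###/.#..*, V10:+1/###./###./##.., V13:+1/###./.###/.#.#
  | [####/.###/.#..] H move#4: H22:-1/####/.###/.###*
  | [####/.###/.###] V move#5: V10:+1/####/####/####*
  | [####/####/####] end (terminal -1, H#6); searched ..../.#../.#.. to 7
H moving scores +1; H passing scores -1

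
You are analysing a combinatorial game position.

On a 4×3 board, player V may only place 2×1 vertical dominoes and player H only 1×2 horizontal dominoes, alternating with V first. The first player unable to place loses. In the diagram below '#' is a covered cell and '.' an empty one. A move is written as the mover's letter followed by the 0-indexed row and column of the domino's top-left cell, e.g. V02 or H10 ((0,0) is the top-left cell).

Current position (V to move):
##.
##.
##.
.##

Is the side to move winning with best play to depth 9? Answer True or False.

ply 1, V at ##./##./##./.## | V02=+1→###/###/##./.##*; V12=+1→##./###/###/.##
ply 2: ###/###/##./.## is terminal -1 (H); from ##./##./##./.## depth 9

V winning at [##./##./##./.##]: True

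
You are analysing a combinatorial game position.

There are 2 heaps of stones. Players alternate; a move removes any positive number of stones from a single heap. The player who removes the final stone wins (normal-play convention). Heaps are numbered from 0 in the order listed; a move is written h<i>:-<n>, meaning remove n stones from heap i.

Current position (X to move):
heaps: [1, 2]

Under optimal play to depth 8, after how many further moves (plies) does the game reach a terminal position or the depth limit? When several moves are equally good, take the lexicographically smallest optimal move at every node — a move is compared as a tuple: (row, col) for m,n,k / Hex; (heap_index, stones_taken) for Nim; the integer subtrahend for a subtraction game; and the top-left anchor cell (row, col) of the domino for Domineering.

[(1,2)] X move#1: h0:-1:-1/(0,2), h1:-1:+1/(1,1)*, h1:-2:-1/(1,0)
[(1,1)] O move#2: h0:-1:-1/(0,1)*, h1:-1:-1/(1,0)
[(0,1)] X move#3: h1:-1:+1/(0,0)*
[(0,0)] end (terminal -1, O#4); searched (1,2) to 8

PV length from [(1,2)]: 3 plies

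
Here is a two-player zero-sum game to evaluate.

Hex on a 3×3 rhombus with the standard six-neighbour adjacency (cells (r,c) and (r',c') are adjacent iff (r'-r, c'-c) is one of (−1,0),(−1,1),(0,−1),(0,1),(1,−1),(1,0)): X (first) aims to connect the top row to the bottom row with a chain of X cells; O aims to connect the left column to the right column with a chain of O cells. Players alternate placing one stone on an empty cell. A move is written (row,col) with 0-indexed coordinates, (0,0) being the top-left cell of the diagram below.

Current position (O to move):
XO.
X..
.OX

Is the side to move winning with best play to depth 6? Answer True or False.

p1 O@[XO./X../.OX]: (0,2)[XOO/X../.OX]-1* (1,1)[XO./XO./.OX]-1 (1,2)[XO./X.O/.OX]-1 (2,0)[XO./X../OOX]-1
p2 X@[XOO/X../.OX]: (1,1)[XOO/XX./.OX]+1* (1,2)[XOO/X.X/.OX]+1 (2,0)[XOO/X../XOX]+1
p3 O@[XOO/XX./.OX]: (1,2)[XOO/XXO/.OX]-1* (2,0)[XOO/XX./OOX]-1
p4 X@[XOO/XXO/.OX]: (2,0)[XOO/XXO/XOX]+1*
p5 O@[XOO/XXO/XOX] terminal -1; root [XO./X../.OX] d6

O winning at [XO./X../.OX]: False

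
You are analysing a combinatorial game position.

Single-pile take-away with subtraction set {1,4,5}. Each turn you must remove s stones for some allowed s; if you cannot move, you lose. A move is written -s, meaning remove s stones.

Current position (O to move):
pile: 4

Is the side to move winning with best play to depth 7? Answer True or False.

O winning at [4]: True

[4] O move#1: -1:-1/3, -4:+1/0*
[0] end (terminal -1, X#2); searched 4 to 7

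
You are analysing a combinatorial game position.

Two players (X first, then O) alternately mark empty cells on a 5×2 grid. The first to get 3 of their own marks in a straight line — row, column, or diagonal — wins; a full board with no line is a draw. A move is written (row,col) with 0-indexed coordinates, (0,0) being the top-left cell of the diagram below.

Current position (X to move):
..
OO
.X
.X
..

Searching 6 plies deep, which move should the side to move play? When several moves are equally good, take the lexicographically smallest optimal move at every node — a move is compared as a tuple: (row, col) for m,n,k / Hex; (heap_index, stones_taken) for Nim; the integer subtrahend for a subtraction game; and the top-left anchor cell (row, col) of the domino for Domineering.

[../OO/.X/.X/..] X move#1: (0,0):+0/X./OO/.X/.X/.., (0,1):+0/.X/OO/.X/.X/.., (2,0):+0/../OO/XX/.X/.., (3,0):+0/../OO/.X/XX/.., (4,0):+0/../OO/.X/.X/X., (4,1):+1/../OO/.X/.X/.X*
[../OO/.X/.X/.X] end (terminal -1, O#2); searched ../OO/.X/.X/.. to 6

X's best at [../OO/.X/.X/..]: (4,1)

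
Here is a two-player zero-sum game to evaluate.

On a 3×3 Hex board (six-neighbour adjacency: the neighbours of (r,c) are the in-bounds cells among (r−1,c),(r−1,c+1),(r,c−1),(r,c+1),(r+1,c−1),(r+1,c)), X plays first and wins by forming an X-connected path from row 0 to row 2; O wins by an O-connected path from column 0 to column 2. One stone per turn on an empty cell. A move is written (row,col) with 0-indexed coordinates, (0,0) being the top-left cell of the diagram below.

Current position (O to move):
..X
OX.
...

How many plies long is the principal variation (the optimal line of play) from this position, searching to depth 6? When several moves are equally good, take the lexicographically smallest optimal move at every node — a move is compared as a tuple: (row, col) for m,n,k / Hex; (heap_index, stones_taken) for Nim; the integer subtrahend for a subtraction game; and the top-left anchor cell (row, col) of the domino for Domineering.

PV length from [..X/OX./...]: 4 plies

p1 O@[..X/OX./...]: (0,0)[O.X/OX./...]-1* (0,1)[.OX/OX./...]-1 (1,2)[..X/OXO/...]-1 (2,0)[..X/OX./O..]-1 (2,1)[..X/OX./.O.]-1 (2,2)[..X/OX./..O]-1
p2 X@[O.X/OX./...]: (0,1)[OXX/OX./...]+1* (1,2)[O.X/OXX/...]+1 (2,0)[O.X/OX./X..]+1 (2,1)[O.X/OX./.X.]+1 (2,2)[O.X/OX./..X]+1
p3 O@[OXX/OX./...]: (1,2)[OXX/OXO/...]-1* (2,0)[OXX/OX./O..]-1 (2,1)[OXX/OX./.O.]-1 (2,2)[OXX/OX./..O]-1
p4 X@[OXX/OXO/...]: (2,0)[OXX/OXO/X..]+1* (2,1)[OXX/OXO/.X.]+1 (2,2)[OXX/OXO/..X]+1
p5 O@[OXX/OXO/X..] terminal -1; root [..X/OX./...] d6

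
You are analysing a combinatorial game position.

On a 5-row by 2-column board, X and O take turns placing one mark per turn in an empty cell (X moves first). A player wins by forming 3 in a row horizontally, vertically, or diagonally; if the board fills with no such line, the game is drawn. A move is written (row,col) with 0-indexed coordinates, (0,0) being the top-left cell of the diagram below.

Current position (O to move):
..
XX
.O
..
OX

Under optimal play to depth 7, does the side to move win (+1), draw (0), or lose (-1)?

ply 1, O at ../XX/.O/../OX | (0,0)=+0→O./XX/.O/../OX*; (0,1)=-1→.O/XX/.O/../OX; (2,0)=+0→../XX/OO/../OX; (3,0)=+0→../XX/.O/O./OX; (3,1)=-1→../XX/.O/.O/OX
ply 2, X at O./XX/.O/../OX | (0,1)=+0→OX/XX/.O/../OX*; (2,0)=+0→O./XX/XO/../OX; (3,0)=+0→O./XX/.O/X./OX; (3,1)=+0→O./XX/.O/.X/OX
ply 3, O at OX/XX/.O/../OX | (2,0)=+0→OX/XX/OO/../OX*; (3,0)=+0→OX/XX/.O/O./OX; (3,1)=+0→OX/XX/.O/.O/OX
ply 4, X at OX/XX/OO/../OX | (3,0)=+0→OX/XX/OO/X./OX*; (3,1)=-1→OX/XX/OO/.X/OX
ply 5, O at OX/XX/OO/X./OX | (3,1)=+0→OX/XX/OO/XO/OX*
ply 6: OX/XX/OO/XO/OX is terminal +0 (X); from ../XX/.O/../OX depth 7

value(../XX/.O/../OX, O) = 0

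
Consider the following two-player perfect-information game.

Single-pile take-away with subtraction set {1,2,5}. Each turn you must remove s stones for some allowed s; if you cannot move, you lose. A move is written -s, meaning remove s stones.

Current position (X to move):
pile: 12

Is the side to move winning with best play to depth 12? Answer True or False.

X winning at [12]: False

p1 X@[12]: -1[11]-1* -2[10]-1 -5[7]-1
p2 O@[11]: -1[10]-1 -2[9]+1* -5[6]+1
p3 X@[9]: -1[8]-1* -2[7]-1 -5[4]-1
p4 O@[8]: -1[7]-1 -2[6]+1* -5[3]+1
p5 X@[6]: -1[5]-1* -2[4]-1 -5[1]-1
p6 O@[5]: -1[4]-1 -2[3]+1* -5[0]+1
p7 X@[3]: -1[2]-1* -2[1]-1
p8 O@[2]: -1[1]-1 -2[0]+1*
p9 X@[0] terminal -1; root [12] d12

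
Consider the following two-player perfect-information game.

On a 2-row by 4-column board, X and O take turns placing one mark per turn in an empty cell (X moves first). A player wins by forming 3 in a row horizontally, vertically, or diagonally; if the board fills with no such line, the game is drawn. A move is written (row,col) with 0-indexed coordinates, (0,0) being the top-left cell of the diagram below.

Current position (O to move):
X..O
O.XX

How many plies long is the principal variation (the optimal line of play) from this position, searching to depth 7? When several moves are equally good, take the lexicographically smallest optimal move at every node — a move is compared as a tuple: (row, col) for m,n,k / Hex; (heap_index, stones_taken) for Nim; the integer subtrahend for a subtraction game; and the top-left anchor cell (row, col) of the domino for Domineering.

PV length from [X..O/O.XX]: 3 plies

[X..O/O.XX] O move#1: (0,1):-1/XO.O/O.XX, (0,2):-1/X.OO/O.XX, (1,1):+0/X..O/OOXX*
[X..O/OOXX] X move#2: (0,1):+0/XX.O/OOXX*, (0,2):+0/X.XO/OOXX
[XX.O/OOXX] O move#3: (0,2):+0/XXOO/OOXX*
[XXOO/OOXX] end (terminal +0, X#4); searched X..O/O.XX to 7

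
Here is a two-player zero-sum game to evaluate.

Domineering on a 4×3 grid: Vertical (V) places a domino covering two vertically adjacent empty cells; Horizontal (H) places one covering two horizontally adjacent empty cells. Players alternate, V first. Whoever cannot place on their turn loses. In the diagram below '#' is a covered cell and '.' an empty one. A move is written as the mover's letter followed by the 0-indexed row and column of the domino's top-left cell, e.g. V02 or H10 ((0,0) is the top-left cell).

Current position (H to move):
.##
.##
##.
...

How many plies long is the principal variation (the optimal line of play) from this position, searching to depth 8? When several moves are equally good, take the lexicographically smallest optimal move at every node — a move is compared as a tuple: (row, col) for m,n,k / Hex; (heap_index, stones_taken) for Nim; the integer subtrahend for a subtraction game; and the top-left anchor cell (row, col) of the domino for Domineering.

[.##/.##/##./...] H move#1: H30:-1/.##/.##/##./##.*, H31:-1/.##/.##/##./.##
[.##/.##/##./##.] V move#2: V00:+1/###/###/##./##.*, V22:+1/.##/.##/###/###
[###/###/##./##.] end (terminal -1, H#3); searched .##/.##/##./... to 8

PV length from [.##/.##/##./...]: 2 plies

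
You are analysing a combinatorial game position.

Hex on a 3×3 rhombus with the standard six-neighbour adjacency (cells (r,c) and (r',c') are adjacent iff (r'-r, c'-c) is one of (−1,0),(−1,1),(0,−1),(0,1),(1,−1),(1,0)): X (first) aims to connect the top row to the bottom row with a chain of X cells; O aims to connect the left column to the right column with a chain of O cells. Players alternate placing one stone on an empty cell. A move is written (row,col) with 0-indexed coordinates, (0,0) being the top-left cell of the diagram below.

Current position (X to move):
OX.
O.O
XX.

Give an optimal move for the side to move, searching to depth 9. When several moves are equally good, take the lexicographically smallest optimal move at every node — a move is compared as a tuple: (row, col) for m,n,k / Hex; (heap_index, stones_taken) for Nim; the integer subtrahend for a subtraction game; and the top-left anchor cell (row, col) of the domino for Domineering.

X's best at [OX./O.O/XX.]: (1,1)

[OX./O.O/XX.] X move#1: (0,2):-1/OXX/O.O/XX., (1,1):+1/OX./OXO/XX.*, (2,2):-1/OX./O.O/XXX
[OX./OXO/XX.] end (terminal -1, O#2); searched OX./O.O/XX. to 9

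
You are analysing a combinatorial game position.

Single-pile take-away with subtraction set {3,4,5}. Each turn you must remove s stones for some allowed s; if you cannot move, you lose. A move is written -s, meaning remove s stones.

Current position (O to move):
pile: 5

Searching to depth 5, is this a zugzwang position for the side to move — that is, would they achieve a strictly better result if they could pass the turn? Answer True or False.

[5] O move#1: -3:+1/2*, -4:+1/1, -5:+1/0
[2] end (terminal -1, X#2); searched 5 to 5
pass branch (X moves first from the same position):
  | [5] X move#1: -3:+1/2*, -4:+1/1, -5:+1/0
  | [2] end (terminal -1, O#2); searched 5 to 5
O moving scores +1; O passing scores -1

zugzwang(5, O) = False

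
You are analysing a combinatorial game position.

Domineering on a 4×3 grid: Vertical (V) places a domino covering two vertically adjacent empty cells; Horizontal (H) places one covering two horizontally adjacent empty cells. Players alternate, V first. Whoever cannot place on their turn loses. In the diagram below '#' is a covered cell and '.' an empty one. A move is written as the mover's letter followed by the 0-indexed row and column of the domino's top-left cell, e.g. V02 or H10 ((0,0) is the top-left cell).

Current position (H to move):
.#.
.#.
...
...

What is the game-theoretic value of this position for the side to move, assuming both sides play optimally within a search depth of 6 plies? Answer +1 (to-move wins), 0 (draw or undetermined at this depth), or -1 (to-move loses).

value(.#./.#./.../..., H) = -1

p1 H@[.#./.#./.../...]: H20[.#./.#./##./...]-1* H21[.#./.#./.##/...]-1 H30[.#./.#./.../##.]-1 H31[.#./.#./.../.##]-1
p2 V@[.#./.#./##./...]: V00[##./##./##./...]+1* V02[.##/.##/##./...]+1 V12[.#./.##/###/...]+1 V22[.#./.#./###/..#]+1
p3 H@[##./##./##./...]: H30[##./##./##./##.]-1* H31[##./##./##./.##]-1
p4 V@[##./##./##./##.]: V02[###/###/##./##.]+1* V12[##./###/###/##.]+1 V22[##./##./###/###]+1
p5 H@[###/###/##./##.] terminal -1; root [.#./.#./.../...] d6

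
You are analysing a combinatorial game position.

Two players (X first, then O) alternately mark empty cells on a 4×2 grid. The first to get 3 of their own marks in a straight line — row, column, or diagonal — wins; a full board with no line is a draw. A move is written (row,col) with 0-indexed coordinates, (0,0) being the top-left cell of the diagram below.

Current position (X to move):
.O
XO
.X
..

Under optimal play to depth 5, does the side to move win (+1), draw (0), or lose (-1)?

value(.O/XO/.X/.., X) = +1

[.O/XO/.X/..] X move#1: (0,0):+0/XO/XO/.X/.., (2,0):+1/.O/XO/XX/..*, (3,0):+0/.O/XO/.X/X., (3,1):+0/.O/XO/.X/.X
[.O/XO/XX/..] O move#2: (0,0):-1/OO/XO/XX/..*, (3,0):-1/.O/XO/XX/O., (3,1):-1/.O/XO/XX/.O
[OO/XO/XX/..] X move#3: (3,0):+1/OO/XO/XX/X.*, (3,1):+0/OO/XO/XX/.X
[OO/XO/XX/X.] end (terminal -1, O#4); searched .O/XO/.X/.. to 5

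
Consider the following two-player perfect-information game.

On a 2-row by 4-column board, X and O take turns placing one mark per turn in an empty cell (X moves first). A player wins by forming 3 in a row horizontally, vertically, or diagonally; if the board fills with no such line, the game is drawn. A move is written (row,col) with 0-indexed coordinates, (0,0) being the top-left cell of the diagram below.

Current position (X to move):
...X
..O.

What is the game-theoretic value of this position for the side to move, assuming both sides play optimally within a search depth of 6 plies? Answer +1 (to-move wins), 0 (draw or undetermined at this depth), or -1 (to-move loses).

[...X/..O.] X move#1: (0,0):-1/X..X/..O., (0,1):+0/.X.X/..O.*, (0,2):+0/..XX/..O., (1,0):+0/...X/X.O., (1,1):+0/...X/.XO., (1,3):+0/...X/..OX
[.X.X/..O.] O move#2: (0,0):-1/OX.X/..O., (0,2):+0/.XOX/..O.*, (1,0):-1/.X.X/O.O., (1,1):-1/.X.X/.OO., (1,3):-1/.X.X/..OO
[.XOX/..O.] X move#3: (0,0):-1/XXOX/..O., (1,0):+0/.XOX/X.O.*, (1,1):+0/.XOX/.XO., (1,3):+0/.XOX/..OX
[.XOX/X.O.] O move#4: (0,0):+0/OXOX/X.O.*, (1,1):+0/.XOX/XOO., (1,3):+0/.XOX/X.OO
[OXOX/X.O.] X move#5: (1,1):+0/OXOX/XXO.*, (1,3):+0/OXOX/X.OX
[OXOX/XXO.] O move#6: (1,3):+0/OXOX/XXOO*
[OXOX/XXOO] end (terminal +0, X#7); searched ...X/..O. to 6

value(...X/..O., X) = 0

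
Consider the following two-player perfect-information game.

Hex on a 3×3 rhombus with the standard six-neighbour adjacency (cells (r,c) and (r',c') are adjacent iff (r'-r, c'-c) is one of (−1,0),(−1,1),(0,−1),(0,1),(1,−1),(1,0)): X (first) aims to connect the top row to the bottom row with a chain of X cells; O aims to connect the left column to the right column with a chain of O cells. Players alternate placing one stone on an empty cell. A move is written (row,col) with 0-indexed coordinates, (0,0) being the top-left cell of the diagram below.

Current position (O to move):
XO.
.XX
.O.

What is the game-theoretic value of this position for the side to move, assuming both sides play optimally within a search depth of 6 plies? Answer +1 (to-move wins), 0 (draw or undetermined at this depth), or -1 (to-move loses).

p1 O@[XO./.XX/.O.]: (0,2)[XOO/.XX/.O.]-1* (1,0)[XO./OXX/.O.]-1 (2,0)[XO./.XX/OO.]-1 (2,2)[XO./.XX/.OO]-1
p2 X@[XOO/.XX/.O.]: (1,0)[XOO/XXX/.O.]+1* (2,0)[XOO/.XX/XO.]-1 (2,2)[XOO/.XX/.OX]-1
p3 O@[XOO/XXX/.O.]: (2,0)[XOO/XXX/OO.]-1* (2,2)[XOO/XXX/.OO]-1
p4 X@[XOO/XXX/OO.]: (2,2)[XOO/XXX/OOX]+1*
p5 O@[XOO/XXX/OOX] terminal -1; root [XO./.XX/.O.] d6

value(XO./.XX/.O., O) = -1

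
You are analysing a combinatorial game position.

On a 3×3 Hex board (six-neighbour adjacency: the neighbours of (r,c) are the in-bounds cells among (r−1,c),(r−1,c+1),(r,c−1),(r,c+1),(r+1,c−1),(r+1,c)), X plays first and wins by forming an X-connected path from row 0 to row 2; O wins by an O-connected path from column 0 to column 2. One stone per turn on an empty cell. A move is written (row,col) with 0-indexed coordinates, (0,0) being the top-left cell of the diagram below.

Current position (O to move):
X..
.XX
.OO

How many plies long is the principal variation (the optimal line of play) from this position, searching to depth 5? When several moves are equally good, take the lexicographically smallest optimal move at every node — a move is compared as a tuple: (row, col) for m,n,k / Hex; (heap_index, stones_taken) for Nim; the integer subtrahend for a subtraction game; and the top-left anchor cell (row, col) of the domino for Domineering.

p1 O@[X../.XX/.OO]: (0,1)[XO./.XX/.OO]-1 (0,2)[X.O/.XX/.OO]-1 (1,0)[X../OXX/.OO]-1 (2,0)[X../.XX/OOO]+1*
p2 X@[X../.XX/OOO] terminal -1; root [X../.XX/.OO] d5

PV length from [X../.XX/.OO]: 1 ply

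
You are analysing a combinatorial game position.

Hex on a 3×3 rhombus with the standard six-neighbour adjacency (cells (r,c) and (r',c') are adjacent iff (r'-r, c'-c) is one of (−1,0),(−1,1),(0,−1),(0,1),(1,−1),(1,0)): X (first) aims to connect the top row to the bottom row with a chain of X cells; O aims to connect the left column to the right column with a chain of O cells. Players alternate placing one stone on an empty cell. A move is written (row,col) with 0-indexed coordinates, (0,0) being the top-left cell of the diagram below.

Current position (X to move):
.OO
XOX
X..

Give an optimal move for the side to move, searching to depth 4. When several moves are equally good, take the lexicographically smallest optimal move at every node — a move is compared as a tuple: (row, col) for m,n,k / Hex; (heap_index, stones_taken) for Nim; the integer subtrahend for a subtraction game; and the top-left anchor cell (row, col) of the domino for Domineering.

X's best at [.OO/XOX/X..]: (0,0)

[.OO/XOX/X..] X move#1: (0,0):+1/XOO/XOX/X..*, (2,1):-1/.OO/XOX/XX., (2,2):-1/.OO/XOX/X.X
[XOO/XOX/X..] end (terminal -1, O#2); searched .OO/XOX/X.. to 4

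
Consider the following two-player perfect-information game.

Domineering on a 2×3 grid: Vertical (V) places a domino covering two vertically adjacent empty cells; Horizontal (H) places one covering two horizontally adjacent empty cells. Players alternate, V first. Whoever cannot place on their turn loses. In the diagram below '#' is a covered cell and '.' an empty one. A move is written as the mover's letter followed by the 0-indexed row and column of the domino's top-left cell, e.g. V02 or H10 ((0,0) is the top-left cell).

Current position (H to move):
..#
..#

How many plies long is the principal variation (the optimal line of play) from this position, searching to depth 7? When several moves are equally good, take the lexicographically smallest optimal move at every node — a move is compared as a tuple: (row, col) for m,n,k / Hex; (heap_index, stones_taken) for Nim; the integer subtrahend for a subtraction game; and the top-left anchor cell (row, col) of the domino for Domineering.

p1 H@[..#/..#]: H00[###/..#]+1* H10[..#/###]+1
p2 V@[###/..#] terminal -1; root [..#/..#] d7

PV length from [..#/..#]: 1 ply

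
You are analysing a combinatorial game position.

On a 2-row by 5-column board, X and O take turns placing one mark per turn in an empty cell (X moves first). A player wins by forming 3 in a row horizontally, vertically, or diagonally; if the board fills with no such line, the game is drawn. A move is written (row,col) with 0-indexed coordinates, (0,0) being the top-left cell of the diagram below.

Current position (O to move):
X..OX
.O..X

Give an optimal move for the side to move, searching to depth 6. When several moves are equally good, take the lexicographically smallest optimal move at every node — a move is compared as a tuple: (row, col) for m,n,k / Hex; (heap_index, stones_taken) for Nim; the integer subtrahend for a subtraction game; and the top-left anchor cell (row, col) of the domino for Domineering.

ply 1, O at X..OX/.O..X | (0,1)=+1→XO.OX/.O..X*; (0,2)=+1→X.OOX/.O..X; (1,0)=+0→X..OX/OO..X; (1,2)=+1→X..OX/.OO.X; (1,3)=+0→X..OX/.O.OX
ply 2, X at XO.OX/.O..X | (0,2)=-1→XOXOX/.O..X*; (1,0)=-1→XO.OX/XO..X; (1,2)=-1→XO.OX/.OX.X; (1,3)=-1→XO.OX/.O.XX
ply 3, O at XOXOX/.O..X | (1,0)=+0→XOXOX/OO..X; (1,2)=+1→XOXOX/.OO.X*; (1,3)=+0→XOXOX/.O.OX
ply 4, X at XOXOX/.OO.X | (1,0)=-1→XOXOX/XOO.X*; (1,3)=-1→XOXOX/.OOXX
ply 5, O at XOXOX/XOO.X | (1,3)=+1→XOXOX/XOOOX*
ply 6: XOXOX/XOOOX is terminal -1 (X); from X..OX/.O..X depth 6

O's best at [X..OX/.O..X]: (0,1)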